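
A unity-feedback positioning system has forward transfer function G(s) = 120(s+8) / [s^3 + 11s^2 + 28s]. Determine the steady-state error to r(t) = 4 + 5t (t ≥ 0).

The denominator has no term below 28s — 1 pole at s=0, type 1. By superposition:
  • 4: tracked with zero error.
  • 5t: e_ss = 5/K_v with K_v=240/7 → 7/48.
Total e_ss = 7/48.

7/48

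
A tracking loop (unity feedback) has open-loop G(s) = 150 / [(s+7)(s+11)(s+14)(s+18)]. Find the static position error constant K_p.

The open loop has no poles at the origin → type 0 system.
K_p = lim_{s→0} G(s) = 150 / (7·11·14·18) = 25/3234.

25/3234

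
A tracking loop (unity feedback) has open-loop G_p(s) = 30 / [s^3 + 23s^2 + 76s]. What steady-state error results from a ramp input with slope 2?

The denominator has no term below 76s — 1 pole at s=0, type 1.
K_v = lim_{s→0} s·G_p(s) = 30 / 76 = 15/38.
e_ss = 2/K_v = 2/(15/38) = 76/15.

76/15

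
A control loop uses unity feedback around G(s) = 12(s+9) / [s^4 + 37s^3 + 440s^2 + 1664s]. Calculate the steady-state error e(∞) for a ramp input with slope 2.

The denominator has no term below 1664s — 1 pole at s=0, type 1.
K_v = lim_{s→0} s·G(s) = 12·9 / 1664 = 27/416.
e_ss = 2/K_v = 2/(27/416) = 832/27.

832/27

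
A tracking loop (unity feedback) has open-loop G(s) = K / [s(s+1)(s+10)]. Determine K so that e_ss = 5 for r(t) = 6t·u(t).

System type = 1 (one pole at s=0).
K_v = lim_{s→0} s·G(s) = K / (1·10) = 0.1·K.
e_ss = 6/K_v = 5 ⇒ K_v = 1.2 ⇒ K = 1.2/0.1 = 12.

12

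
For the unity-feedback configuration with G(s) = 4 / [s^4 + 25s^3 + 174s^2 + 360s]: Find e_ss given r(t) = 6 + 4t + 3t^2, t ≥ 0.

Factoring s from the denominator leaves a polynomial with constant term 360, so the system is type 1. Treating each term separately:
  • 6: tracked with zero error.
  • 4t: e_ss = 4/K_v with K_v=1/90 → 360.
  • 3t^2: a type-1 system cannot track it, e_ss → ∞.
The unbounded component dominates.

infinity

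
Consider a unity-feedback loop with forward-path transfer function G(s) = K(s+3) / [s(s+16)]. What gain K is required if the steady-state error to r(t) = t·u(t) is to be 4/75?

100

G(s) has one factor of s in the denominator, so the system is type 1.
K_v = lim_{s→0} s·G(s) = K·3 / (16) = 0.1875·K.
e_ss = 1/K_v = 4/75 ⇒ K_v = 18.75 ⇒ K = 18.75/0.1875 = 100.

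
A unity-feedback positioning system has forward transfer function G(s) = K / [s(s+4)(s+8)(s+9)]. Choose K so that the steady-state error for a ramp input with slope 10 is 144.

20

G(s) has one factor of s in the denominator, so the system is type 1.
K_v = lim_{s→0} s·G(s) = K / (4·8·9) = (1/288)·K.
e_ss = 10/K_v = 144 ⇒ K_v = 5/72 ⇒ K = (5/72)/(1/288) = 20.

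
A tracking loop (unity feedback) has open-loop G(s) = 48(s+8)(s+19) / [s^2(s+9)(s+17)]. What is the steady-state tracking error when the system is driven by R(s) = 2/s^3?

Two free integrators in G(s): this is a type 2 system.
K_a = lim_{s→0} s^2·G(s) = 48·8·19 / (9·17) = 2432/51.
r(t) = t^2 gives R(s) = 2/s^3.
e_ss = 2/K_a = 2/(2432/51) = 51/1216.

51/1216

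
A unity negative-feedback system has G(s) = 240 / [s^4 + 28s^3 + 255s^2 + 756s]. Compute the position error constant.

K_p = lim_{s→0} G(s); with 1 pole at the origin the limit diverges, so K_p = ∞.

infinity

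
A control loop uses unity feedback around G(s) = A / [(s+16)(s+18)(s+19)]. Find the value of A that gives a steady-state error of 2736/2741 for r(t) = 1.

10

The open loop has no poles at the origin → type 0 system.
K_p = lim_{s→0} G(s) = A / (16·18·19) = (1/5472)·A.
e_ss = 1/(1 + K_p) = 2736/2741 ⇒ 1 + (1/5472)·A = 2741/2736 ⇒ A = 10.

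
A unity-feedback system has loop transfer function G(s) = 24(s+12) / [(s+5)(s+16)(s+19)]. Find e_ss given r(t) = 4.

380/113

No free integrators in G(s): this is a type 0 system.
K_p = lim_{s→0} G(s) = 24·12 / (5·16·19) = 18/95.
e_ss = 4/(1 + K_p) = 4/(113/95) = 380/113.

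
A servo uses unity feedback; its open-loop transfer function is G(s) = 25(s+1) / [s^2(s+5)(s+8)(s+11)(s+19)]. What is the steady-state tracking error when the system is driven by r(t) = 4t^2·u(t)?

2675.2

The open loop has two poles at the origin → type 2 system.
K_a = lim_{s→0} s^2·G(s) = 25·1 / (5·8·11·19) = 5/1672.
r(t) = 4t^2 gives R(s) = 8/s^3.
e_ss = 8/K_a = 8/(5/1672) = 2675.2.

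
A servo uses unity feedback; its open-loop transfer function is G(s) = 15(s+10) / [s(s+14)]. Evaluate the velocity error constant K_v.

System type = 1 (one pole at s=0).
K_v = lim_{s→0} s·G(s) = 15·10 / (14) = 75/7.

75/7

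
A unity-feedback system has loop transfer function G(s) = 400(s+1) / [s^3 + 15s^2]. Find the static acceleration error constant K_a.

80/3

The denominator has no term below 15s^2 — 2 poles at s=0, type 2.
K_a = lim_{s→0} s^2·G(s) = 400·1 / 15 = 80/3.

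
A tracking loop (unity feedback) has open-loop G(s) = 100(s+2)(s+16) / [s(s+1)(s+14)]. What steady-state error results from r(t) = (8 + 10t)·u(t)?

The open loop has one pole at the origin → type 1 system. By superposition:
  • 8: tracked with zero error.
  • 10t: e_ss = 10/K_v with K_v=1600/7 → 7/160.
Total e_ss = 7/160.

7/160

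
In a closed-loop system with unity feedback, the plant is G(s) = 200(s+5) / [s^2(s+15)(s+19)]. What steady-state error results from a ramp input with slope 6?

0

G(s) has two factors of s in the denominator, so the system is type 2.
A type-2 system has K_v = ∞, so it tracks a ramp input with zero steady-state error.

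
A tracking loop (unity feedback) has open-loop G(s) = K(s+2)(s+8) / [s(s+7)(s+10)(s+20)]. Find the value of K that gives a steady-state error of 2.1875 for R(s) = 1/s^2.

40

G(s) has one factor of s in the denominator, so the system is type 1.
K_v = lim_{s→0} s·G(s) = K·2·8 / (7·10·20) = (2/175)·K.
e_ss = 1/K_v = 2.1875 ⇒ K_v = 16/35 ⇒ K = (16/35)/(2/175) = 40.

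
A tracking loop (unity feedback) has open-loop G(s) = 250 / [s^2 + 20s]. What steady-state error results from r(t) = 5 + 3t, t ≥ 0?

The denominator has no term below 20s — 1 pole at s=0, type 1. Taking each input component in turn:
  • 5: tracked with zero error.
  • 3t: e_ss = 3/K_v with K_v=12.5 → 0.24.
Total e_ss = 0.24.

0.24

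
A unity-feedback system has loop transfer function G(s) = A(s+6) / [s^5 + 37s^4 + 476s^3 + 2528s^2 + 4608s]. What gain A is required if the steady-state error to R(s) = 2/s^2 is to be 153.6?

The denominator has no term below 4608s — 1 pole at s=0, type 1.
K_v = lim_{s→0} s·G(s) = A·6 / 4608 = (1/768)·A.
e_ss = 2/K_v = 153.6 ⇒ K_v = 5/384 ⇒ A = (5/384)/(1/768) = 10.

10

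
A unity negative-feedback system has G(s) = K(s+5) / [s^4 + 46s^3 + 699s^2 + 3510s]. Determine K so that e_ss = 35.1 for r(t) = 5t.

Factoring s from the denominator leaves a polynomial with constant term 3510, so the system is type 1.
K_v = lim_{s→0} s·G(s) = K·5 / 3510 = (1/702)·K.
e_ss = 5/K_v = 35.1 ⇒ K_v = 50/351 ⇒ K = (50/351)/(1/702) = 100.

100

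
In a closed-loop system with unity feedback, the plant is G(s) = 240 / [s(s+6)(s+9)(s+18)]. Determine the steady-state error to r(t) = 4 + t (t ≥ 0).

System type = 1 (one pole at s=0). By superposition:
  • 4: tracked with zero error.
  • t: e_ss = 1/K_v with K_v=20/81 → 4.05.
Total e_ss = 4.05.

4.05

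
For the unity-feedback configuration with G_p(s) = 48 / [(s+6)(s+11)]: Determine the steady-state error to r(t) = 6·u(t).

The open loop has no poles at the origin → type 0 system.
K_p = lim_{s→0} G_p(s) = 48 / (6·11) = 8/11.
e_ss = 6/(1 + K_p) = 6/(19/11) = 66/19.

66/19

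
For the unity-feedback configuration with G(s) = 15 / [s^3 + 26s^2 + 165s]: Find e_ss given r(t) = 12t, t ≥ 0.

132

The denominator has no term below 165s — 1 pole at s=0, type 1.
K_v = lim_{s→0} s·G(s) = 15 / 165 = 1/11.
e_ss = 12/K_v = 12/(1/11) = 132.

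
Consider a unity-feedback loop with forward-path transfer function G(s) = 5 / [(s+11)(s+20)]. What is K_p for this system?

System type = 0 (no poles at s=0).
K_p = lim_{s→0} G(s) = 5 / (11·20) = 1/44.

1/44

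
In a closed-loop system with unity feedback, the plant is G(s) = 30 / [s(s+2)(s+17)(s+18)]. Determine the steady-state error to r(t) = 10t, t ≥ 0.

204

G(s) has one factor of s in the denominator, so the system is type 1.
K_v = lim_{s→0} s·G(s) = 30 / (2·17·18) = 5/102.
e_ss = 10/K_v = 10/(5/102) = 204.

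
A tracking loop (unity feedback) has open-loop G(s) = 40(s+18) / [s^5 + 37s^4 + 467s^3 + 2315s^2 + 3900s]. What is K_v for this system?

12/65

Lowest-order denominator term is 3900s, so the open loop has 1 pole at the origin → type 1 system.
K_v = lim_{s→0} s·G(s) = 40·18 / 3900 = 12/65.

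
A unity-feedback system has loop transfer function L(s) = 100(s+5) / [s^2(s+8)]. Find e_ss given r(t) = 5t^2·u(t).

System type = 2 (two poles at s=0).
K_a = lim_{s→0} s^2·L(s) = 100·5 / (8) = 62.5.
r(t) = 5t^2 gives R(s) = 10/s^3.
e_ss = 10/K_a = 10/62.5 = 0.16.

0.16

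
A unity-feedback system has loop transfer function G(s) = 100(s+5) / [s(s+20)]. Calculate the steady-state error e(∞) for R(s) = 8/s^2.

G(s) has one factor of s in the denominator, so the system is type 1.
K_v = lim_{s→0} s·G(s) = 100·5 / (20) = 25.
e_ss = 8/K_v = 8/25 = 0.32.

0.32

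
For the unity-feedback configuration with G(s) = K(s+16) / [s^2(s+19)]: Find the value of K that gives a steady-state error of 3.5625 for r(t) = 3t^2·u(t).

2

G(s) has two factors of s in the denominator, so the system is type 2.
K_a = lim_{s→0} s^2·G(s) = K·16 / (19) = (16/19)·K.
e_ss = 6/K_a = 3.5625 ⇒ K_a = 32/19 ⇒ K = (32/19)/(16/19) = 2.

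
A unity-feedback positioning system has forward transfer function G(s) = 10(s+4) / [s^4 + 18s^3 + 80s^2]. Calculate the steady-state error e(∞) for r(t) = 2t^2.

The denominator has no term below 80s^2 — 2 poles at s=0, type 2.
K_a = lim_{s→0} s^2·G(s) = 10·4 / 80 = 0.5.
r(t) = 2t^2 gives R(s) = 4/s^3.
e_ss = 4/K_a = 4/0.5 = 8.

8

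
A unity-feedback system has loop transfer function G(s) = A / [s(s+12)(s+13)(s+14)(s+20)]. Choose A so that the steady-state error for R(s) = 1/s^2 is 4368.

One free integrator in G(s): this is a type 1 system.
K_v = lim_{s→0} s·G(s) = A / (12·13·14·20) = (1/43680)·A.
e_ss = 1/K_v = 4368 ⇒ K_v = 1/4368 ⇒ A = (1/4368)/(1/43680) = 10.

10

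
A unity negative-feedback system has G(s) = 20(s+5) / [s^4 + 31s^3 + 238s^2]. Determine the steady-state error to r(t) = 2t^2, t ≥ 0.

9.52

Lowest-order denominator term is 238s^2, so the open loop has 2 poles at the origin → type 2 system.
K_a = lim_{s→0} s^2·G(s) = 20·5 / 238 = 50/119.
r(t) = 2t^2 gives R(s) = 4/s^3.
e_ss = 4/K_a = 4/(50/119) = 9.52.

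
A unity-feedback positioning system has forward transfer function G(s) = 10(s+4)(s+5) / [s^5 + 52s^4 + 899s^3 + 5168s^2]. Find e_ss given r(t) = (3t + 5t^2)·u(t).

258.4

The denominator has no term below 5168s^2 — 2 poles at s=0, type 2. Treating each term separately:
  • 3t: tracked with zero error.
  • 5t^2: e_ss = 10/K_a with K_a=25/646 → 258.4.
Total e_ss = 258.4.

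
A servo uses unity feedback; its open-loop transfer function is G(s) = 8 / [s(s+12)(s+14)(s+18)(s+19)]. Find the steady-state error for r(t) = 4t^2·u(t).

infinity

The open loop has one pole at the origin → type 1 system.
K_a = lim_{s→0} s^2·G(s) = 0; the steady-state error to this parabolic input grows without bound.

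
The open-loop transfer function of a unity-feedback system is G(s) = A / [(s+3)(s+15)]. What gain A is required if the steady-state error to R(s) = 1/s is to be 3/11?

G(s) has no factors of s in the denominator, so the system is type 0.
K_p = lim_{s→0} G(s) = A / (3·15) = (1/45)·A.
e_ss = 1/(1 + K_p) = 3/11 ⇒ 1 + (1/45)·A = 11/3 ⇒ A = 120.

120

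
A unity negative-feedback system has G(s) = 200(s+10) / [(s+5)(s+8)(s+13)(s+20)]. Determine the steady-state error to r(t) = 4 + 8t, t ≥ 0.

No free integrators in G(s): this is a type 0 system. Taking each input component in turn:
  • 4: e_ss = 4/(1+K_p) with K_p=5/26 → 104/31.
  • 8t: a type-0 system cannot track it, e_ss → ∞.
The unbounded component dominates.

infinity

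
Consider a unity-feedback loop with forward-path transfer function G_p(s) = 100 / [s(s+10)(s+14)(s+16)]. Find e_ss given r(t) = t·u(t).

22.4

System type = 1 (one pole at s=0).
K_v = lim_{s→0} s·G_p(s) = 100 / (10·14·16) = 5/112.
e_ss = 1/K_v = 1/(5/112) = 22.4.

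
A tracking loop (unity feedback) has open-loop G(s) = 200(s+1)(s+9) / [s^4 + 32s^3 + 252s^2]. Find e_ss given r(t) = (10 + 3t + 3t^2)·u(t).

Lowest-order denominator term is 252s^2, so the open loop has 2 poles at the origin → type 2 system. Treating each term separately:
  • 10: tracked with zero error.
  • 3t: tracked with zero error.
  • 3t^2: e_ss = 6/K_a with K_a=50/7 → 0.84.
Total e_ss = 0.84.

0.84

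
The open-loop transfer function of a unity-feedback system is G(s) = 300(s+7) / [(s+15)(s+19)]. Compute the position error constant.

G(s) has no factors of s in the denominator, so the system is type 0.
K_p = lim_{s→0} G(s) = 300·7 / (15·19) = 140/19.

140/19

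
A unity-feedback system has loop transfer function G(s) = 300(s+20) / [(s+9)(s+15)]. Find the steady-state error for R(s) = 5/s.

G(s) has no factors of s in the denominator, so the system is type 0.
K_p = lim_{s→0} G(s) = 300·20 / (9·15) = 400/9.
e_ss = 5/(1 + K_p) = 5/(409/9) = 45/409.

45/409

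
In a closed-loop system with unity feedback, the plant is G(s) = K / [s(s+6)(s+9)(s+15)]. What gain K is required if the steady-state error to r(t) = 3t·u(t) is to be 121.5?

G(s) has one factor of s in the denominator, so the system is type 1.
K_v = lim_{s→0} s·G(s) = K / (6·9·15) = (1/810)·K.
e_ss = 3/K_v = 121.5 ⇒ K_v = 2/81 ⇒ K = (2/81)/(1/810) = 20.

20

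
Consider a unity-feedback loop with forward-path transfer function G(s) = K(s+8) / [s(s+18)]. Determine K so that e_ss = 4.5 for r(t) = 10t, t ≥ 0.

System type = 1 (one pole at s=0).
K_v = lim_{s→0} s·G(s) = K·8 / (18) = (4/9)·K.
e_ss = 10/K_v = 4.5 ⇒ K_v = 20/9 ⇒ K = (20/9)/(4/9) = 5.

5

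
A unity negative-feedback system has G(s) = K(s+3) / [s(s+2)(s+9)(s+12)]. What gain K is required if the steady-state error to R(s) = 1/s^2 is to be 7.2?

10

G(s) has one factor of s in the denominator, so the system is type 1.
K_v = lim_{s→0} s·G(s) = K·3 / (2·9·12) = (1/72)·K.
e_ss = 1/K_v = 7.2 ⇒ K_v = 5/36 ⇒ K = (5/36)/(1/72) = 10.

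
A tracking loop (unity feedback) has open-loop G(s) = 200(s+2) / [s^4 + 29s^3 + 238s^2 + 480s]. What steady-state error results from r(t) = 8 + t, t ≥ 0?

Lowest-order denominator term is 480s, so the open loop has 1 pole at the origin → type 1 system. Treating each term separately:
  • 8: tracked with zero error.
  • t: e_ss = 1/K_v with K_v=5/6 → 1.2.
Total e_ss = 1.2.

1.2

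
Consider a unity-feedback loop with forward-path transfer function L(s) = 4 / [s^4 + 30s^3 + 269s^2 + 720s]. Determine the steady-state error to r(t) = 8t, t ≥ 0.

Factoring s from the denominator leaves a polynomial with constant term 720, so the system is type 1.
K_v = lim_{s→0} s·L(s) = 4 / 720 = 1/180.
e_ss = 8/K_v = 8/(1/180) = 1440.

1440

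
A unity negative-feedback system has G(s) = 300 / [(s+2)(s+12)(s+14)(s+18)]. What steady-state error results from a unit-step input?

504/529

The open loop has no poles at the origin → type 0 system.
K_p = lim_{s→0} G(s) = 300 / (2·12·14·18) = 25/504.
e_ss = 1/(1 + K_p) = 1/(529/504) = 504/529.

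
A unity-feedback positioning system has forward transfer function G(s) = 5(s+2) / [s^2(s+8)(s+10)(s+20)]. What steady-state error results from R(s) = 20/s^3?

The open loop has two poles at the origin → type 2 system.
K_a = lim_{s→0} s^2·G(s) = 5·2 / (8·10·20) = 1/160.
r(t) = 10t^2 gives R(s) = 20/s^3.
e_ss = 20/K_a = 20/(1/160) = 3200.

3200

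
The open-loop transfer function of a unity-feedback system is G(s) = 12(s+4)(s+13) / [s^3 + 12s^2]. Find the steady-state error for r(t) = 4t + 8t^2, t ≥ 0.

Lowest-order denominator term is 12s^2, so the open loop has 2 poles at the origin → type 2 system. By superposition:
  • 4t: tracked with zero error.
  • 8t^2: e_ss = 16/K_a with K_a=52 → 4/13.
Total e_ss = 4/13.

4/13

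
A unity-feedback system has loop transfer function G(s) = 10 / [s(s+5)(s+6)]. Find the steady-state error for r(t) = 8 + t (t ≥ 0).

3

G(s) has one factor of s in the denominator, so the system is type 1. Taking each input component in turn:
  • 8: tracked with zero error.
  • t: e_ss = 1/K_v with K_v=1/3 → 3.
Total e_ss = 3.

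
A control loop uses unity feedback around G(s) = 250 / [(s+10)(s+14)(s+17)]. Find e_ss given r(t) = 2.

476/263

The open loop has no poles at the origin → type 0 system.
K_p = lim_{s→0} G(s) = 250 / (10·14·17) = 25/238.
e_ss = 2/(1 + K_p) = 2/(263/238) = 476/263.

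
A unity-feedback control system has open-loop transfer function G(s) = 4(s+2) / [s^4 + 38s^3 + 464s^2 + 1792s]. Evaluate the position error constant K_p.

infinity

K_p = lim_{s→0} G(s); with 1 pole at the origin the limit diverges, so K_p = ∞.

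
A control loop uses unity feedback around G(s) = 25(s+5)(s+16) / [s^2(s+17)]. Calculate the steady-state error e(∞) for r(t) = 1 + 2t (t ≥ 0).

0

G(s) has two factors of s in the denominator, so the system is type 2. Treating each term separately:
  • 1: tracked with zero error.
  • 2t: tracked with zero error.
Total e_ss = 0.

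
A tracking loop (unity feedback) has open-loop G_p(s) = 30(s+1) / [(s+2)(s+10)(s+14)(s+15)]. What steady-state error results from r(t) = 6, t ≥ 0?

280/47

No free integrators in G_p(s): this is a type 0 system.
K_p = lim_{s→0} G_p(s) = 30·1 / (2·10·14·15) = 1/140.
e_ss = 6/(1 + K_p) = 6/(141/140) = 280/47.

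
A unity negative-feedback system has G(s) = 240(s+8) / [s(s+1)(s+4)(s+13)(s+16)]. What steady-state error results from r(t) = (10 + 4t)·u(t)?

System type = 1 (one pole at s=0). Treating each term separately:
  • 10: tracked with zero error.
  • 4t: e_ss = 4/K_v with K_v=30/13 → 26/15.
Total e_ss = 26/15.

26/15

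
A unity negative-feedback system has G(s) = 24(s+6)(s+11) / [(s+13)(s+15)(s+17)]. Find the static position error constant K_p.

528/1105

G(s) has no factors of s in the denominator, so the system is type 0.
K_p = lim_{s→0} G(s) = 24·6·11 / (13·15·17) = 528/1105.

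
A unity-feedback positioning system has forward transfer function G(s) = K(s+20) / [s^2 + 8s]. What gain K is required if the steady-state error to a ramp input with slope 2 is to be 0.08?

Lowest-order denominator term is 8s, so the open loop has 1 pole at the origin → type 1 system.
K_v = lim_{s→0} s·G(s) = K·20 / 8 = 2.5·K.
e_ss = 2/K_v = 0.08 ⇒ K_v = 25 ⇒ K = 25/2.5 = 10.

10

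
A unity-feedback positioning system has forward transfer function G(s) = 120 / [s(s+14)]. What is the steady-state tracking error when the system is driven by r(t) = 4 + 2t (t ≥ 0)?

One free integrator in G(s): this is a type 1 system. Taking each input component in turn:
  • 4: tracked with zero error.
  • 2t: e_ss = 2/K_v with K_v=60/7 → 7/30.
Total e_ss = 7/30.

7/30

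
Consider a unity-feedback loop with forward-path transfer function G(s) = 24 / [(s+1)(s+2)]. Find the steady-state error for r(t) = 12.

System type = 0 (no poles at s=0).
K_p = lim_{s→0} G(s) = 24 / (1·2) = 12.
e_ss = 12/(1 + K_p) = 12/13.

12/13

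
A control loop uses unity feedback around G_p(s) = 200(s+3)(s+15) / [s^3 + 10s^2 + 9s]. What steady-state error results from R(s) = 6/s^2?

0.006

Lowest-order denominator term is 9s, so the open loop has 1 pole at the origin → type 1 system.
K_v = lim_{s→0} s·G_p(s) = 200·3·15 / 9 = 1000.
e_ss = 6/K_v = 6/1000 = 0.006.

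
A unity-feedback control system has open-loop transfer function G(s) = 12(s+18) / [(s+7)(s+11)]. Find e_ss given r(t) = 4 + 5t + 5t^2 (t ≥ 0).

infinity

G(s) has no factors of s in the denominator, so the system is type 0. Taking each input component in turn:
  • 4: e_ss = 4/(1+K_p) with K_p=216/77 → 308/293.
  • 5t: a type-0 system cannot track it, e_ss → ∞.
  • 5t^2: a type-0 system cannot track it, e_ss → ∞.
The unbounded component dominates.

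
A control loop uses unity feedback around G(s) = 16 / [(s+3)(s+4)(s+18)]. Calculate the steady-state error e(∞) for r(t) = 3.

G(s) has no factors of s in the denominator, so the system is type 0.
K_p = lim_{s→0} G(s) = 16 / (3·4·18) = 2/27.
e_ss = 3/(1 + K_p) = 3/(29/27) = 81/29.

81/29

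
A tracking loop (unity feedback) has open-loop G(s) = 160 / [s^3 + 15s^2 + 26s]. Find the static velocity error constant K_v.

The denominator has no term below 26s — 1 pole at s=0, type 1.
K_v = lim_{s→0} s·G(s) = 160 / 26 = 80/13.

80/13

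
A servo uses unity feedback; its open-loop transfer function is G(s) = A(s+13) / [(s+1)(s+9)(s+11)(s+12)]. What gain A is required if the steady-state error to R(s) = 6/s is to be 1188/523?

150

The open loop has no poles at the origin → type 0 system.
K_p = lim_{s→0} G(s) = A·13 / (1·9·11·12) = (13/1188)·A.
e_ss = 6/(1 + K_p) = 1188/523 ⇒ 1 + (13/1188)·A = 523/198 ⇒ A = 150.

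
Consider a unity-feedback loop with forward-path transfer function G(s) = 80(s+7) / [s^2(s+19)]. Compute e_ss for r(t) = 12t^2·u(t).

The open loop has two poles at the origin → type 2 system.
K_a = lim_{s→0} s^2·G(s) = 80·7 / (19) = 560/19.
r(t) = 12t^2 gives R(s) = 24/s^3.
e_ss = 24/K_a = 24/(560/19) = 57/70.

57/70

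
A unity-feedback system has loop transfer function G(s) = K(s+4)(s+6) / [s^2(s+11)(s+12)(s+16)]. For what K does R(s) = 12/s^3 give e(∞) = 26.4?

40

G(s) has two factors of s in the denominator, so the system is type 2.
K_a = lim_{s→0} s^2·G(s) = K·4·6 / (11·12·16) = (1/88)·K.
e_ss = 12/K_a = 26.4 ⇒ K_a = 5/11 ⇒ K = (5/11)/(1/88) = 40.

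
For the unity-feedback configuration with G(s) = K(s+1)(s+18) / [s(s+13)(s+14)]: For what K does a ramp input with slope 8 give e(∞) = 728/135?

15

One free integrator in G(s): this is a type 1 system.
K_v = lim_{s→0} s·G(s) = K·1·18 / (13·14) = (9/91)·K.
e_ss = 8/K_v = 728/135 ⇒ K_v = 135/91 ⇒ K = (135/91)/(9/91) = 15.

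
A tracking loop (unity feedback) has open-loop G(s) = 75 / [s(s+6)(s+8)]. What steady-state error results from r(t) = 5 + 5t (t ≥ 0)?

System type = 1 (one pole at s=0). Treating each term separately:
  • 5: tracked with zero error.
  • 5t: e_ss = 5/K_v with K_v=1.5625 → 3.2.
Total e_ss = 3.2.

3.2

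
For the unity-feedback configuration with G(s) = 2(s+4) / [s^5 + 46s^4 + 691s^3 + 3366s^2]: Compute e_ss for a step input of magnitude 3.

0

Factoring s^2 from the denominator leaves a polynomial with constant term 3366, so the system is type 2.
K_p = ∞ for a type-2 system; e_ss to a step is zero.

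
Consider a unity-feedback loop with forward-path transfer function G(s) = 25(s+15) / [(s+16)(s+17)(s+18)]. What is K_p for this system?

125/1632

The open loop has no poles at the origin → type 0 system.
K_p = lim_{s→0} G(s) = 25·15 / (16·17·18) = 125/1632.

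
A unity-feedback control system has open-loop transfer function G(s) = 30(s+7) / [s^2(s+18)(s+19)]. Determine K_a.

35/57

The open loop has two poles at the origin → type 2 system.
K_a = lim_{s→0} s^2·G(s) = 30·7 / (18·19) = 35/57.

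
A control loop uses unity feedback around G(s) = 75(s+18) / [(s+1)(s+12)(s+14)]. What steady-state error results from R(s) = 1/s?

28/253

No free integrators in G(s): this is a type 0 system.
K_p = lim_{s→0} G(s) = 75·18 / (1·12·14) = 225/28.
e_ss = 1/(1 + K_p) = 1/(253/28) = 28/253.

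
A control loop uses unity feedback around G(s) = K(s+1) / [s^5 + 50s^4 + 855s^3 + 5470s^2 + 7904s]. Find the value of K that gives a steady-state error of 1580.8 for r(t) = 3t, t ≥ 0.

15

Factoring s from the denominator leaves a polynomial with constant term 7904, so the system is type 1.
K_v = lim_{s→0} s·G(s) = K·1 / 7904 = (1/7904)·K.
e_ss = 3/K_v = 1580.8 ⇒ K_v = 15/7904 ⇒ K = (15/7904)/(1/7904) = 15.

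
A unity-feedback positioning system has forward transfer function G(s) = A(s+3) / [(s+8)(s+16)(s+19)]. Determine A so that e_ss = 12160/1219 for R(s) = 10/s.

System type = 0 (no poles at s=0).
K_p = lim_{s→0} G(s) = A·3 / (8·16·19) = (3/2432)·A.
e_ss = 10/(1 + K_p) = 12160/1219 ⇒ 1 + (3/2432)·A = 1219/1216 ⇒ A = 2.

2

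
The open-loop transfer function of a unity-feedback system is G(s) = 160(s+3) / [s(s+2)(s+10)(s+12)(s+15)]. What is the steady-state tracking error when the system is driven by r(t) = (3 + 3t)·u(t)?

The open loop has one pole at the origin → type 1 system. Treating each term separately:
  • 3: tracked with zero error.
  • 3t: e_ss = 3/K_v with K_v=2/15 → 22.5.
Total e_ss = 22.5.

22.5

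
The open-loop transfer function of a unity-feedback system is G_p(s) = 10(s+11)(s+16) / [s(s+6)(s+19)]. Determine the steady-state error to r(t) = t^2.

infinity

The open loop has one pole at the origin → type 1 system.
K_a = lim_{s→0} s^2·G_p(s) = 0; the steady-state error to this parabolic input grows without bound.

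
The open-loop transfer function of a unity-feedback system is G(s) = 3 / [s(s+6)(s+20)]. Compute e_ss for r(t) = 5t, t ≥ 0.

One free integrator in G(s): this is a type 1 system.
K_v = lim_{s→0} s·G(s) = 3 / (6·20) = 0.025.
e_ss = 5/K_v = 5/0.025 = 200.

200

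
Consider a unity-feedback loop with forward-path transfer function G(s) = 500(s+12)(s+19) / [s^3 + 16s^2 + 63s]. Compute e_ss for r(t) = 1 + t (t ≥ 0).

21/38000

Factoring s from the denominator leaves a polynomial with constant term 63, so the system is type 1. Treating each term separately:
  • 1: tracked with zero error.
  • t: e_ss = 1/K_v with K_v=38000/21 → 21/38000.
Total e_ss = 21/38000.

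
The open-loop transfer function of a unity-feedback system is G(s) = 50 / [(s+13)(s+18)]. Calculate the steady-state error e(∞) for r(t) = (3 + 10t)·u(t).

infinity

No free integrators in G(s): this is a type 0 system. By superposition:
  • 3: e_ss = 3/(1+K_p) with K_p=25/117 → 351/142.
  • 10t: a type-0 system cannot track it, e_ss → ∞.
The unbounded component dominates.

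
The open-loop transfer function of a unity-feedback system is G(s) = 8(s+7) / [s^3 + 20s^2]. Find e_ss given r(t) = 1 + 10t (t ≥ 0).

0

Lowest-order denominator term is 20s^2, so the open loop has 2 poles at the origin → type 2 system. Taking each input component in turn:
  • 1: tracked with zero error.
  • 10t: tracked with zero error.
Total e_ss = 0.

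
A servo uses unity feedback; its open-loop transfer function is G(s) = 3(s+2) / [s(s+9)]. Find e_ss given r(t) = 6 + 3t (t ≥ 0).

4.5

One free integrator in G(s): this is a type 1 system. Treating each term separately:
  • 6: tracked with zero error.
  • 3t: e_ss = 3/K_v with K_v=2/3 → 4.5.
Total e_ss = 4.5.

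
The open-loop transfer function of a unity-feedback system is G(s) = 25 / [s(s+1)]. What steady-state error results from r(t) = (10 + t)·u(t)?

0.04

G(s) has one factor of s in the denominator, so the system is type 1. Treating each term separately:
  • 10: tracked with zero error.
  • t: e_ss = 1/K_v with K_v=25 → 0.04.
Total e_ss = 0.04.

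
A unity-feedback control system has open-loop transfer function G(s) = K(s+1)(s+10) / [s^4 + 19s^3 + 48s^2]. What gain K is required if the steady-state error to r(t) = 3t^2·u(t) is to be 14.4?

2

Lowest-order denominator term is 48s^2, so the open loop has 2 poles at the origin → type 2 system.
K_a = lim_{s→0} s^2·G(s) = K·1·10 / 48 = (5/24)·K.
e_ss = 6/K_a = 14.4 ⇒ K_a = 5/12 ⇒ K = (5/12)/(5/24) = 2.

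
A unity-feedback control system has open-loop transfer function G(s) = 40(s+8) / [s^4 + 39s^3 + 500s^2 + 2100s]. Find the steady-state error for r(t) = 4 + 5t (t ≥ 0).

32.8125

Factoring s from the denominator leaves a polynomial with constant term 2100, so the system is type 1. By superposition:
  • 4: tracked with zero error.
  • 5t: e_ss = 5/K_v with K_v=16/105 → 32.8125.
Total e_ss = 32.8125.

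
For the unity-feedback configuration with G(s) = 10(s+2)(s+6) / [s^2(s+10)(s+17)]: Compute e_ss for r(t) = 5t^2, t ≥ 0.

85/6

The open loop has two poles at the origin → type 2 system.
K_a = lim_{s→0} s^2·G(s) = 10·2·6 / (10·17) = 12/17.
r(t) = 5t^2 gives R(s) = 10/s^3.
e_ss = 10/K_a = 10/(12/17) = 85/6.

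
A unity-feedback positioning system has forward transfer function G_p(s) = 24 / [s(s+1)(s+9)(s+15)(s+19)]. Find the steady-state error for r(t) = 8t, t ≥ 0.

855

System type = 1 (one pole at s=0).
K_v = lim_{s→0} s·G_p(s) = 24 / (1·9·15·19) = 8/855.
e_ss = 8/K_v = 8/(8/855) = 855.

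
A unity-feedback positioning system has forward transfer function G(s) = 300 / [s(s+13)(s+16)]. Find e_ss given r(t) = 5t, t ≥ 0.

52/15

System type = 1 (one pole at s=0).
K_v = lim_{s→0} s·G(s) = 300 / (13·16) = 75/52.
e_ss = 5/K_v = 5/(75/52) = 52/15.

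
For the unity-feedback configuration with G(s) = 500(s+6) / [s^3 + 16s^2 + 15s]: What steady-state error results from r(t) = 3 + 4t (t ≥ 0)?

0.02

Lowest-order denominator term is 15s, so the open loop has 1 pole at the origin → type 1 system. Treating each term separately:
  • 3: tracked with zero error.
  • 4t: e_ss = 4/K_v with K_v=200 → 0.02.
Total e_ss = 0.02.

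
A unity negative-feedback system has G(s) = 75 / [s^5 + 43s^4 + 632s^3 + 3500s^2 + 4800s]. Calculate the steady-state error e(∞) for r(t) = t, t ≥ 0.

The denominator has no term below 4800s — 1 pole at s=0, type 1.
K_v = lim_{s→0} s·G(s) = 75 / 4800 = 1/64.
e_ss = 1/K_v = 1/(1/64) = 64.

64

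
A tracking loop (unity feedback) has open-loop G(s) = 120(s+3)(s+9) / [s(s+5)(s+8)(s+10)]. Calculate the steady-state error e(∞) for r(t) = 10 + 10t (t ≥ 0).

100/81

The open loop has one pole at the origin → type 1 system. Taking each input component in turn:
  • 10: tracked with zero error.
  • 10t: e_ss = 10/K_v with K_v=8.1 → 100/81.
Total e_ss = 100/81.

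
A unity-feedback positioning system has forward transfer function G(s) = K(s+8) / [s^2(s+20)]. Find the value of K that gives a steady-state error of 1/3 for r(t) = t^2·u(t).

15

The open loop has two poles at the origin → type 2 system.
K_a = lim_{s→0} s^2·G(s) = K·8 / (20) = 0.4·K.
e_ss = 2/K_a = 1/3 ⇒ K_a = 6 ⇒ K = 6/0.4 = 15.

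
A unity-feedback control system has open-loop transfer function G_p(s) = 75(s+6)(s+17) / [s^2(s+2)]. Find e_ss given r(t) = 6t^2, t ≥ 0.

G_p(s) has two factors of s in the denominator, so the system is type 2.
K_a = lim_{s→0} s^2·G_p(s) = 75·6·17 / (2) = 3825.
r(t) = 6t^2 gives R(s) = 12/s^3.
e_ss = 12/K_a = 12/3825 = 4/1275.

4/1275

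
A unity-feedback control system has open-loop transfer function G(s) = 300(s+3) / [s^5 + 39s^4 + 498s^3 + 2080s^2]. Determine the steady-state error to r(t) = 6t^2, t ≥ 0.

Factoring s^2 from the denominator leaves a polynomial with constant term 2080, so the system is type 2.
K_a = lim_{s→0} s^2·G(s) = 300·3 / 2080 = 45/104.
r(t) = 6t^2 gives R(s) = 12/s^3.
e_ss = 12/K_a = 12/(45/104) = 416/15.

416/15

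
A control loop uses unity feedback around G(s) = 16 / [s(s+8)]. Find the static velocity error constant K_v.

2

One free integrator in G(s): this is a type 1 system.
K_v = lim_{s→0} s·G(s) = 16 / (8) = 2.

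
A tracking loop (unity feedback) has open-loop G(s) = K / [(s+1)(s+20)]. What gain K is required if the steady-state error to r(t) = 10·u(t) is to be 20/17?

150

No free integrators in G(s): this is a type 0 system.
K_p = lim_{s→0} G(s) = K / (1·20) = 0.05·K.
e_ss = 10/(1 + K_p) = 20/17 ⇒ 1 + 0.05·K = 8.5 ⇒ K = 150.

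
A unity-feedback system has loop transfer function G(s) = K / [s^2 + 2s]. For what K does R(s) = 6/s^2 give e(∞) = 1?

12

Lowest-order denominator term is 2s, so the open loop has 1 pole at the origin → type 1 system.
K_v = lim_{s→0} s·G(s) = K / 2 = 0.5·K.
e_ss = 6/K_v = 1 ⇒ K_v = 6 ⇒ K = 6/0.5 = 12.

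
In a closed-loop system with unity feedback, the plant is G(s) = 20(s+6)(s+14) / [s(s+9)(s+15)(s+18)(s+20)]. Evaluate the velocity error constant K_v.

14/405

G(s) has one factor of s in the denominator, so the system is type 1.
K_v = lim_{s→0} s·G(s) = 20·6·14 / (9·15·18·20) = 14/405.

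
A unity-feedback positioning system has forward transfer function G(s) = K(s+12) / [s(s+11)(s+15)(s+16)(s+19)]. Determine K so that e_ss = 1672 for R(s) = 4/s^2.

One free integrator in G(s): this is a type 1 system.
K_v = lim_{s→0} s·G(s) = K·12 / (11·15·16·19) = (1/4180)·K.
e_ss = 4/K_v = 1672 ⇒ K_v = 1/418 ⇒ K = (1/418)/(1/4180) = 10.

10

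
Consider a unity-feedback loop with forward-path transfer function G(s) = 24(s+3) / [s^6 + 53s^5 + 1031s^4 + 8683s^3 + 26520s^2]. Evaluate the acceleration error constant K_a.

3/1105

Factoring s^2 from the denominator leaves a polynomial with constant term 26520, so the system is type 2.
K_a = lim_{s→0} s^2·G(s) = 24·3 / 26520 = 3/1105.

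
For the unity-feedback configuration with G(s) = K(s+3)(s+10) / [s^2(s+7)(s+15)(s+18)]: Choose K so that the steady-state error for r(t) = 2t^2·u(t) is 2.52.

System type = 2 (two poles at s=0).
K_a = lim_{s→0} s^2·G(s) = K·3·10 / (7·15·18) = (1/63)·K.
e_ss = 4/K_a = 2.52 ⇒ K_a = 100/63 ⇒ K = (100/63)/(1/63) = 100.

100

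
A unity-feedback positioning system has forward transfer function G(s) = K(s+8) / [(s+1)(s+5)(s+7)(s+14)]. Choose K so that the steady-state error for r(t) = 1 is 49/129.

100

No free integrators in G(s): this is a type 0 system.
K_p = lim_{s→0} G(s) = K·8 / (1·5·7·14) = (4/245)·K.
e_ss = 1/(1 + K_p) = 49/129 ⇒ 1 + (4/245)·K = 129/49 ⇒ K = 100.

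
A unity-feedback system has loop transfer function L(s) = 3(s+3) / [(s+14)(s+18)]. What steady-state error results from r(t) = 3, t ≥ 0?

84/29

L(s) has no factors of s in the denominator, so the system is type 0.
K_p = lim_{s→0} L(s) = 3·3 / (14·18) = 1/28.
e_ss = 3/(1 + K_p) = 3/(29/28) = 84/29.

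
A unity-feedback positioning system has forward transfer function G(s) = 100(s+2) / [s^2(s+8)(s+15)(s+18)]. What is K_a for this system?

5/54

G(s) has two factors of s in the denominator, so the system is type 2.
K_a = lim_{s→0} s^2·G(s) = 100·2 / (8·15·18) = 5/54.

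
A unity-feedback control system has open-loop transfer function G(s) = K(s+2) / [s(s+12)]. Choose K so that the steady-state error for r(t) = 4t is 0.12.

One free integrator in G(s): this is a type 1 system.
K_v = lim_{s→0} s·G(s) = K·2 / (12) = (1/6)·K.
e_ss = 4/K_v = 0.12 ⇒ K_v = 100/3 ⇒ K = (100/3)/(1/6) = 200.

200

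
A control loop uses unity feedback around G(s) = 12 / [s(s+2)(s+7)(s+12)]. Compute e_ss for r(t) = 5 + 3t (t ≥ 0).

One free integrator in G(s): this is a type 1 system. Taking each input component in turn:
  • 5: tracked with zero error.
  • 3t: e_ss = 3/K_v with K_v=1/14 → 42.
Total e_ss = 42.

42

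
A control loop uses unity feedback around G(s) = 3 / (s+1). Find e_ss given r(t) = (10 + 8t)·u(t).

infinity

The open loop has no poles at the origin → type 0 system. Treating each term separately:
  • 10: e_ss = 10/(1+K_p) with K_p=3 → 2.5.
  • 8t: a type-0 system cannot track it, e_ss → ∞.
The unbounded component dominates.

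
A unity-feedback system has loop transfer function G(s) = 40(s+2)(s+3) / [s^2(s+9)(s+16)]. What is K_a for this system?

Two free integrators in G(s): this is a type 2 system.
K_a = lim_{s→0} s^2·G(s) = 40·2·3 / (9·16) = 5/3.

5/3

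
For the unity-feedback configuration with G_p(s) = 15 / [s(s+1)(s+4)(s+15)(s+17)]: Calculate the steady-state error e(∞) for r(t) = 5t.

340

System type = 1 (one pole at s=0).
K_v = lim_{s→0} s·G_p(s) = 15 / (1·4·15·17) = 1/68.
e_ss = 5/K_v = 5/(1/68) = 340.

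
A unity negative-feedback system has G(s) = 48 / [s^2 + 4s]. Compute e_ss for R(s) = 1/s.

0

The denominator has no term below 4s — 1 pole at s=0, type 1.
A type-1 system has K_p = ∞, so it tracks a step input with zero steady-state error.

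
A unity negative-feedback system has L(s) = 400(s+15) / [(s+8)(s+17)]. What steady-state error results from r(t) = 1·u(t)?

17/767

The open loop has no poles at the origin → type 0 system.
K_p = lim_{s→0} L(s) = 400·15 / (8·17) = 750/17.
e_ss = 1/(1 + K_p) = 1/(767/17) = 17/767.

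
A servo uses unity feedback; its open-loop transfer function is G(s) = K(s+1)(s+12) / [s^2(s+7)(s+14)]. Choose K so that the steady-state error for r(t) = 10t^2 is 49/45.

Two free integrators in G(s): this is a type 2 system.
K_a = lim_{s→0} s^2·G(s) = K·1·12 / (7·14) = (6/49)·K.
e_ss = 20/K_a = 49/45 ⇒ K_a = 900/49 ⇒ K = (900/49)/(6/49) = 150.

150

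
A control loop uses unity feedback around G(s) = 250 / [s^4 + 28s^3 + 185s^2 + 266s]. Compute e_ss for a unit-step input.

0

Factoring s from the denominator leaves a polynomial with constant term 266, so the system is type 1.
A type-1 system has K_p = ∞, so it tracks a step input with zero steady-state error.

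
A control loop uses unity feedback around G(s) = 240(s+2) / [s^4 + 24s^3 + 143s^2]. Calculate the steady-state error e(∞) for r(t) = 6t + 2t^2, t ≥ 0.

The denominator has no term below 143s^2 — 2 poles at s=0, type 2. By superposition:
  • 6t: tracked with zero error.
  • 2t^2: e_ss = 4/K_a with K_a=480/143 → 143/120.
Total e_ss = 143/120.

143/120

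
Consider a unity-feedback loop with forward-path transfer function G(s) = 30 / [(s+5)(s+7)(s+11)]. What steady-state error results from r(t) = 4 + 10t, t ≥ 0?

infinity

System type = 0 (no poles at s=0). Treating each term separately:
  • 4: e_ss = 4/(1+K_p) with K_p=6/77 → 308/83.
  • 10t: a type-0 system cannot track it, e_ss → ∞.
The unbounded component dominates.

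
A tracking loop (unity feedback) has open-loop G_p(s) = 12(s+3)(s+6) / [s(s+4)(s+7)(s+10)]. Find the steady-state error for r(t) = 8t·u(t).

The open loop has one pole at the origin → type 1 system.
K_v = lim_{s→0} s·G_p(s) = 12·3·6 / (4·7·10) = 27/35.
e_ss = 8/K_v = 8/(27/35) = 280/27.

280/27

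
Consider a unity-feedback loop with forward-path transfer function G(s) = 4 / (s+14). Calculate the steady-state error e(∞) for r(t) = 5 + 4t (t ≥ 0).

No free integrators in G(s): this is a type 0 system. By superposition:
  • 5: e_ss = 5/(1+K_p) with K_p=2/7 → 35/9.
  • 4t: a type-0 system cannot track it, e_ss → ∞.
The unbounded component dominates.

infinity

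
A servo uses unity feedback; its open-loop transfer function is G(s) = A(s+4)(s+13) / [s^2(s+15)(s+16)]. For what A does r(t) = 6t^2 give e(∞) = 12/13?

60

The open loop has two poles at the origin → type 2 system.
K_a = lim_{s→0} s^2·G(s) = A·4·13 / (15·16) = (13/60)·A.
e_ss = 12/K_a = 12/13 ⇒ K_a = 13 ⇒ A = 13/(13/60) = 60.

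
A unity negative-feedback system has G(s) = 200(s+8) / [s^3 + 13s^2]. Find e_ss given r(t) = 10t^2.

0.1625

Lowest-order denominator term is 13s^2, so the open loop has 2 poles at the origin → type 2 system.
K_a = lim_{s→0} s^2·G(s) = 200·8 / 13 = 1600/13.
r(t) = 10t^2 gives R(s) = 20/s^3.
e_ss = 20/K_a = 20/(1600/13) = 0.1625.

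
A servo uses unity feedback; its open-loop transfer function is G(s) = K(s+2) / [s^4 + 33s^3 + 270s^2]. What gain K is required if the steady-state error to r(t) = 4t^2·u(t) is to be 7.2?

150

The denominator has no term below 270s^2 — 2 poles at s=0, type 2.
K_a = lim_{s→0} s^2·G(s) = K·2 / 270 = (1/135)·K.
e_ss = 8/K_a = 7.2 ⇒ K_a = 10/9 ⇒ K = (10/9)/(1/135) = 150.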